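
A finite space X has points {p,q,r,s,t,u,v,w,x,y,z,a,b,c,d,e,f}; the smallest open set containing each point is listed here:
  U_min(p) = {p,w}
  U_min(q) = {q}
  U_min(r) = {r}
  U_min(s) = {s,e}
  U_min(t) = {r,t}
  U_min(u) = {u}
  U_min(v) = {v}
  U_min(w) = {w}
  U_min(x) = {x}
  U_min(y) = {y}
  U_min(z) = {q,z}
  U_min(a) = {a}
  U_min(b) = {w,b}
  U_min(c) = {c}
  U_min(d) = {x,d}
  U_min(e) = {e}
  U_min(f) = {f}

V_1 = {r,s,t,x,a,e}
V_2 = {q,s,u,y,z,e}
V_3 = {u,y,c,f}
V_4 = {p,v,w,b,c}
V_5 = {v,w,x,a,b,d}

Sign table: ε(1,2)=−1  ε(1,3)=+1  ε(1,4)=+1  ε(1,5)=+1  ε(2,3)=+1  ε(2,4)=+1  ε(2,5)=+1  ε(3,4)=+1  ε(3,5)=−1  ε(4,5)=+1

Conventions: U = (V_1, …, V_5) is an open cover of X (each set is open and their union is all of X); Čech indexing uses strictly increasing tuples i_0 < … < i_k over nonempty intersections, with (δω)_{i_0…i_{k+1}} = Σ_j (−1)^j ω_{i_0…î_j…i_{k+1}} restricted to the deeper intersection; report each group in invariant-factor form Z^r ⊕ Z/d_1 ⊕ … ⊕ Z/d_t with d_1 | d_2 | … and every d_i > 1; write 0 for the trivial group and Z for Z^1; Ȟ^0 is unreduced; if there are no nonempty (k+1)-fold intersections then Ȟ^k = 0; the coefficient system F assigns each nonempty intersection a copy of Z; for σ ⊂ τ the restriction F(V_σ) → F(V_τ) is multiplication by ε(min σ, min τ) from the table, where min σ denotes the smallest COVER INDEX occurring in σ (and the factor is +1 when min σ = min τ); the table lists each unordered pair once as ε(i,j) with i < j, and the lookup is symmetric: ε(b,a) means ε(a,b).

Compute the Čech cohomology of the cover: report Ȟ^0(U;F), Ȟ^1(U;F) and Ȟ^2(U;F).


nonempty overlaps:
  V12={s,e} V15={x,a} V23={u,y} V34={c} V45={v,w,b}
C dims 5,5; δ0: rk 5, SNF 1^4·2
degree 0: 5−5−0 = 0 → Ȟ^0 ≅ 0
degree 1: 5−0−5 = 0 plus torsion [2] → Ȟ^1 ≅ Z/2
degree 2: 0−0−0 = 0 → Ȟ^2 ≅ 0

Ȟ^0(U;F) ≅ 0; Ȟ^1(U;F) ≅ Z/2; Ȟ^2(U;F) ≅ 0


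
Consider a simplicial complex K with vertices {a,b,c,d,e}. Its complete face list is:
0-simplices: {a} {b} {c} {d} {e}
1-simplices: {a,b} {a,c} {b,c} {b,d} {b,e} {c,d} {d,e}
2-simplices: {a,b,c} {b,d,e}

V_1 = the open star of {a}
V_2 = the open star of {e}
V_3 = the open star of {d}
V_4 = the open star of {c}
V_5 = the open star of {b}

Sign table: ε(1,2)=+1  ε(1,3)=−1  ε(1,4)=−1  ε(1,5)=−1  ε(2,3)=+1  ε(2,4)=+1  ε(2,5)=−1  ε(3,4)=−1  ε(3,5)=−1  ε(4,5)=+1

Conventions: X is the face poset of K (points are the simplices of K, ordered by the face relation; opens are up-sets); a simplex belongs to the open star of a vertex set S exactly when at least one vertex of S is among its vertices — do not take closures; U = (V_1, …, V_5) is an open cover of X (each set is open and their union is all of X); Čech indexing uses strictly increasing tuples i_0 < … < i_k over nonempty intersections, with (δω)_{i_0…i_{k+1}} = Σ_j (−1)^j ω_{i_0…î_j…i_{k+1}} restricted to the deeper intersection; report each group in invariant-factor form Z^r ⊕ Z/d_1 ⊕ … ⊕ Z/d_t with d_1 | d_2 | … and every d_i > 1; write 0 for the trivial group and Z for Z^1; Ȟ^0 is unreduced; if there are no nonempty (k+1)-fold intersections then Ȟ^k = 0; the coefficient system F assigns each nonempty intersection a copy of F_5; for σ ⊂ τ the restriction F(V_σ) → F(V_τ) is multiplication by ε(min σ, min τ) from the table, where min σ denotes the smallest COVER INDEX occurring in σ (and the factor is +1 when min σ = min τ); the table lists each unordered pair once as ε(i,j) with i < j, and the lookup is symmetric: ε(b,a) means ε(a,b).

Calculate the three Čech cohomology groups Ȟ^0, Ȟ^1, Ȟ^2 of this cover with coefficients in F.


Ȟ^0 ≅ Z/5; Ȟ^1 ≅ Z/5; Ȟ^2 ≅ 0

nerve of the cover:
  V1={{a},{a,b},{a,c},{a,b,c}} V2={{e},{b,e},{d,e},{b,d,e}} V3={{d},{b,d},{c,d},{d,e},{b,d,e}} V4={{c},{a,c},{b,c},{c,d},{a,b,c}} V5={{b},{a,b},{b,c},{b,d},{b,e},{a,b,c},{b,d,e}}
  V14={{a,c},{a,b,c}} V15={{a,b},{a,b,c}} V23={{d,e},{b,d,e}} V25={{b,e},{b,d,e}} V34={{c,d}} V35={{b,d},{b,d,e}} V45={{b,c},{a,b,c}}
  V145={{a,b,c}} V235={{b,d,e}}
C dims 5,7,2; δ0: rk_F5 4; δ1: rk_F5 2
Ȟ^0 = (5 − 4) − 0 = 1, so Ȟ^0 ≅ Z/5
Ȟ^1 = (7 − 2) − 4 = 1, so Ȟ^1 ≅ Z/5
Ȟ^2 = (2 − 0) − 2 = 0, so Ȟ^2 ≅ 0


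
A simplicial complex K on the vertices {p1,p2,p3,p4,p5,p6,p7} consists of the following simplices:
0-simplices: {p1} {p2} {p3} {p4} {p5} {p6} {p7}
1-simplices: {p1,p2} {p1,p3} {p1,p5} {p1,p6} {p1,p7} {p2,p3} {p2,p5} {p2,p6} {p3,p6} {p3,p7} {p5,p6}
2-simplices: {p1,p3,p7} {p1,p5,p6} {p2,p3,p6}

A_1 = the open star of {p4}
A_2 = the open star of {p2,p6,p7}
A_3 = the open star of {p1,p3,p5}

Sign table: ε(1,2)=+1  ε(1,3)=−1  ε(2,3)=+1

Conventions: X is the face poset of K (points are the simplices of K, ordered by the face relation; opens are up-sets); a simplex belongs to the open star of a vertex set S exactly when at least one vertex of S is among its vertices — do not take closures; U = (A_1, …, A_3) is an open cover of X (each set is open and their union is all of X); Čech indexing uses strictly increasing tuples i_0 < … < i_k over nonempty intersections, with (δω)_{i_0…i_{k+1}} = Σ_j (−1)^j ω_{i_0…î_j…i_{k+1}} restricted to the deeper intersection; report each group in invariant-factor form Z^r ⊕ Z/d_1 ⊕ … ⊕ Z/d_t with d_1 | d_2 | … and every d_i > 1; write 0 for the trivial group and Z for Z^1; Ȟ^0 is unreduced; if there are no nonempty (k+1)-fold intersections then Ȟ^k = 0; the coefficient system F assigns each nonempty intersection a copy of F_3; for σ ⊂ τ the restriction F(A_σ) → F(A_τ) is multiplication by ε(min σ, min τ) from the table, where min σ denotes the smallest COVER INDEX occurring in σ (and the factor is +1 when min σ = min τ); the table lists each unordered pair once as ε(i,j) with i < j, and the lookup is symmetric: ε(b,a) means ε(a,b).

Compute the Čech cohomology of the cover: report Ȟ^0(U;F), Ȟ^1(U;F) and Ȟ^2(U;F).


nerve simplices:
  A1={{p4}} A2={{p2},{p6},{p7},{p1,p2},{p1,p6},{p1,p7},{p2,p3},{p2,p5},{p2,p6},{p3,p6},{p3,p7},{p5,p6},{p1,p3,p7},{p1,p5,p6},{p2,p3,p6}} A3={{p1},{p3},{p5},{p1,p2},{p1,p3},{p1,p5},{p1,p6},{p1,p7},{p2,p3},{p2,p5},{p3,p6},{p3,p7},{p5,p6},{p1,p3,p7},{p1,p5,p6},{p2,p3,p6}}
  A23={{p1,p2},{p1,p6},{p1,p7},{p2,p3},{p2,p5},{p3,p6},{p3,p7},{p5,p6},{p1,p3,p7},{p1,p5,p6},{p2,p3,p6}}
C dims 3,1; δ0: rk_F3 1
degree 0: 3−1−0 = 2 → Ȟ^0 ≅ Z/3 ⊕ Z/3
degree 1: 1−0−1 = 0 → Ȟ^1 ≅ 0
degree 2: 0−0−0 = 0 → Ȟ^2 ≅ 0

Ȟ^0 = Z/3 ⊕ Z/3,  Ȟ^1 = 0,  Ȟ^2 = 0


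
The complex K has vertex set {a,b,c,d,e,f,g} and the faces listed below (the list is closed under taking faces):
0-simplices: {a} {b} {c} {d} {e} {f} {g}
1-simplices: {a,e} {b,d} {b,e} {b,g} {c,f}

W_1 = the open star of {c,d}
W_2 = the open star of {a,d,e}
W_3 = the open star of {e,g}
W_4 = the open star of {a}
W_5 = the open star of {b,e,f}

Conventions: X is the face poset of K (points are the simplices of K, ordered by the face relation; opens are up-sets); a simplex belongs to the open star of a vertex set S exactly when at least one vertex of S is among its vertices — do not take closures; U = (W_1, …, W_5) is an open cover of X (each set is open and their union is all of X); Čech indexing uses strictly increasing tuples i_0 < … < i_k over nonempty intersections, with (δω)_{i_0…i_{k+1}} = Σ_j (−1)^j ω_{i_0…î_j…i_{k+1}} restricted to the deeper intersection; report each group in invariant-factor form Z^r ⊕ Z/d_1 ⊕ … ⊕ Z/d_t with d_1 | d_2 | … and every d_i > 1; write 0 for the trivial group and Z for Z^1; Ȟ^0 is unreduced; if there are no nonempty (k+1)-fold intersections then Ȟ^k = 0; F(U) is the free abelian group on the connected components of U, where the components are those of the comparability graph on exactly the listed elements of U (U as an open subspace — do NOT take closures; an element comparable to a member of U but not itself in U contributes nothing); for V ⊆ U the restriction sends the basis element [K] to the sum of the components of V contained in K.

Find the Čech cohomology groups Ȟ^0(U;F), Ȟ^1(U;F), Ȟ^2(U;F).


Ȟ^0 ≅ Z^2, Ȟ^1 ≅ 0, Ȟ^2 ≅ 0

nerve of the cover:
  W1={{c},{d},{b,d},{c,f}} W2={{a},{d},{e},{a,e},{b,d},{b,e}} W3={{e},{g},{a,e},{b,e},{b,g}} W4={{a},{a,e}} W5={{b},{e},{f},{a,e},{b,d},{b,e},{b,g},{c,f}}
  W12={{d},{b,d}} W15={{b,d},{c,f}} W23={{e},{a,e},{b,e}} W24={{a},{a,e}} W25={{e},{a,e},{b,d},{b,e}} W34={{a,e}} W35={{e},{a,e},{b,e},{b,g}} W45={{a,e}}
  W125={{b,d}} W234={{a,e}} W235={{e},{a,e},{b,e}} W245={{a,e}} W345={{a,e}}
  W2345={{a,e}}
components per intersection:
  W1: {{c},{c,f}} {{d},{b,d}}
  W2: {{a},{e},{a,e},{b,e}} {{d},{b,d}}
  W3: {{e},{a,e},{b,e}} {{g},{b,g}}
  W4: {{a},{a,e}}
  W5: {{b},{e},{a,e},{b,d},{b,e},{b,g}} {{f},{c,f}}
  W12: {{d},{b,d}}
  W15: {{b,d}} {{c,f}}
  W23: {{e},{a,e},{b,e}}
  W24: {{a},{a,e}}
  W25: {{e},{a,e},{b,e}} {{b,d}}
  W34: {{a,e}}
  W35: {{e},{a,e},{b,e}} {{b,g}}
  W45: {{a,e}}
  W125: {{b,d}}
  W234: {{a,e}}
  W235: {{e},{a,e},{b,e}}
  W245: {{a,e}}
  W345: {{a,e}}
  W2345: {{a,e}}
C dims 9,11,5,1; δ0: rk 7, SNF 1^7; δ1: rk 4, SNF 1^4; δ2: rk 1, SNF 1^1
Ȟ^0 = (9 − 7) − 0 = 2, so Ȟ^0 ≅ Z^2
Ȟ^1 = (11 − 4) − 7 = 0, so Ȟ^1 ≅ 0
Ȟ^2 = (5 − 1) − 4 = 0, so Ȟ^2 ≅ 0


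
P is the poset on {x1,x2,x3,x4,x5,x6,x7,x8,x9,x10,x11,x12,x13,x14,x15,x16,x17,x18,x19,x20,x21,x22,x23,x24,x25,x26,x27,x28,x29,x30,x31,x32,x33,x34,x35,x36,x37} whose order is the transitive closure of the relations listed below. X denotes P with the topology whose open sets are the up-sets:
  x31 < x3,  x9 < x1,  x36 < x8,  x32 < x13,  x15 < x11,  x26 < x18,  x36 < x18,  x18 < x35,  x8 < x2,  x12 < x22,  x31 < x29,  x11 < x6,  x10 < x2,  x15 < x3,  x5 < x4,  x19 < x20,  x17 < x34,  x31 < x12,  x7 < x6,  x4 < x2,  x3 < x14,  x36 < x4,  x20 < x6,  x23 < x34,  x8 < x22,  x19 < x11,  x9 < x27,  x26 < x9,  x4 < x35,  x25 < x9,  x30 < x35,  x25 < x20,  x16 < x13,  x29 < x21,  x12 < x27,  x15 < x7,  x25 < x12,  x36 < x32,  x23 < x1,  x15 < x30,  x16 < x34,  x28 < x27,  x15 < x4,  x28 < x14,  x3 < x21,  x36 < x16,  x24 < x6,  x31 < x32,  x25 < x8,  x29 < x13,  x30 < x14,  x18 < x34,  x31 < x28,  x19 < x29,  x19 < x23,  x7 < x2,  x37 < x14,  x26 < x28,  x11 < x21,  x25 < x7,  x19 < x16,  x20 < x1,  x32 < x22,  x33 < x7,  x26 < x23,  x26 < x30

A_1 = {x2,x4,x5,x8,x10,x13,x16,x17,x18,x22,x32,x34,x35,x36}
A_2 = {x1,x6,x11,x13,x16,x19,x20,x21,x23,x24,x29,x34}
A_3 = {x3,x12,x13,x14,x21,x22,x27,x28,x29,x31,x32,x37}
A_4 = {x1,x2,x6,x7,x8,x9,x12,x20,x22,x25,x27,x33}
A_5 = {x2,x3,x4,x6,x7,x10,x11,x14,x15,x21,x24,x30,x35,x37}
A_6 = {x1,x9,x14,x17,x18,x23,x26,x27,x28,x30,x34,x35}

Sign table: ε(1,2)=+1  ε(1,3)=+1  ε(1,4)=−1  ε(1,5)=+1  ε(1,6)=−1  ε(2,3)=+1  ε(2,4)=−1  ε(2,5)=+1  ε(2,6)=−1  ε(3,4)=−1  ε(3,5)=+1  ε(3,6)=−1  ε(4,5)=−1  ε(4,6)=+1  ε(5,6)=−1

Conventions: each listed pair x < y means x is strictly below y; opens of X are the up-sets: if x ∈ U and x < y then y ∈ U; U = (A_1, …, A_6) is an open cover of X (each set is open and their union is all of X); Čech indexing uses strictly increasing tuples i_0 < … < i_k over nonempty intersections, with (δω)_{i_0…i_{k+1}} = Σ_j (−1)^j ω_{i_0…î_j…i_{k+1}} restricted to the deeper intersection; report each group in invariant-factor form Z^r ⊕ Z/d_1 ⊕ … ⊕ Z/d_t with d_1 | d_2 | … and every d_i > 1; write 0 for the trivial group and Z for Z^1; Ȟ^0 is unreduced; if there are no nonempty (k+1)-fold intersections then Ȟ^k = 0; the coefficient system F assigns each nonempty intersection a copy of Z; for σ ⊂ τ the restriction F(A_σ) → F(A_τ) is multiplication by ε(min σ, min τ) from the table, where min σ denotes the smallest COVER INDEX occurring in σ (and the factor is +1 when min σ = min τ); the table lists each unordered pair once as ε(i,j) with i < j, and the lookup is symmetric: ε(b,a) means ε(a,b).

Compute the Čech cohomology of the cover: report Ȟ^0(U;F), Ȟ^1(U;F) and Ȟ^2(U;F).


Ȟ^0 = Z; Ȟ^1 = 0; Ȟ^2 = Z/2

intersection data:
  A12={x13,x16,x34} A13={x13,x22,x32} A14={x2,x8,x22} A15={x2,x4,x10,x35} A16={x17,x18,x34,x35} A23={x13,x21,x29} A24={x1,x6,x20} A25={x6,x11,x21,x24} A26={x1,x23,x34} A34={x12,x22,x27} A35={x3,x14,x21,x37} A36={x14,x27,x28} A45={x2,x6,x7} A46={x1,x9,x27} A56={x14,x30,x35}
  A123={x13} A126={x34} A134={x22} A145={x2} A156={x35} A235={x21} A245={x6} A246={x1} A346={x27} A356={x14}
C dims 6,15,10; δ0: rk 5, SNF 1^5; δ1: rk 10, SNF 1^9·2
Ȟ^0 = (6 − 5) − 0 = 1, so Ȟ^0 ≅ Z
Ȟ^1 = (15 − 10) − 5 = 0, so Ȟ^1 ≅ 0
Ȟ^2 = (10 − 0) − 10 = 0 plus torsion [2], so Ȟ^2 ≅ Z/2


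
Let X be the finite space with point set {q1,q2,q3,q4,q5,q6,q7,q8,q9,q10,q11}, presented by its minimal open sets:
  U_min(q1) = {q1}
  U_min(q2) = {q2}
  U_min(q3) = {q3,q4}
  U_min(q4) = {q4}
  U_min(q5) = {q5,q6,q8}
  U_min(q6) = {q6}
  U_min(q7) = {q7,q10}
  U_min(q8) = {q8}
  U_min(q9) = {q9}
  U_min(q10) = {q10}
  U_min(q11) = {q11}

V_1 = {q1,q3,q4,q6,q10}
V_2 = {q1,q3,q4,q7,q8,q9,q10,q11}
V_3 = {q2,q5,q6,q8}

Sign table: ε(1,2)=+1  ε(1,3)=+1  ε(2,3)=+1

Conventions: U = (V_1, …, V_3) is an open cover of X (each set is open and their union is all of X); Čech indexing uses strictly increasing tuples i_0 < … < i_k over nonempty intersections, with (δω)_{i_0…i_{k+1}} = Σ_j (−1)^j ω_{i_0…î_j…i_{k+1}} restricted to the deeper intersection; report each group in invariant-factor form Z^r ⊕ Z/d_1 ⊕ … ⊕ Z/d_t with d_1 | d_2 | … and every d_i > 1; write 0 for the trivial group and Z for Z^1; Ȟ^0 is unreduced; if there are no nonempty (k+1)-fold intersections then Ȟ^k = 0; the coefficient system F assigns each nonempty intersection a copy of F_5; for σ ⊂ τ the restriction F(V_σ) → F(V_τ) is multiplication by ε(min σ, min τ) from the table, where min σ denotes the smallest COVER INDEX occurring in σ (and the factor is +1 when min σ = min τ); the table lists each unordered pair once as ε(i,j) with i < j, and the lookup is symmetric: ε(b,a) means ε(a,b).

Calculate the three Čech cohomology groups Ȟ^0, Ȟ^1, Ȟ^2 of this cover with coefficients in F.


Ȟ^0(U;F) ≅ Z/5, Ȟ^1(U;F) ≅ Z/5, Ȟ^2(U;F) ≅ 0

nerve simplices:
  V12={q1,q3,q4,q10} V13={q6} V23={q8}
C dims 3,3; δ0: rk_F5 2
degree 0: 3−2−0 = 1 → Ȟ^0 ≅ Z/5
degree 1: 3−0−2 = 1 → Ȟ^1 ≅ Z/5
degree 2: 0−0−0 = 0 → Ȟ^2 ≅ 0


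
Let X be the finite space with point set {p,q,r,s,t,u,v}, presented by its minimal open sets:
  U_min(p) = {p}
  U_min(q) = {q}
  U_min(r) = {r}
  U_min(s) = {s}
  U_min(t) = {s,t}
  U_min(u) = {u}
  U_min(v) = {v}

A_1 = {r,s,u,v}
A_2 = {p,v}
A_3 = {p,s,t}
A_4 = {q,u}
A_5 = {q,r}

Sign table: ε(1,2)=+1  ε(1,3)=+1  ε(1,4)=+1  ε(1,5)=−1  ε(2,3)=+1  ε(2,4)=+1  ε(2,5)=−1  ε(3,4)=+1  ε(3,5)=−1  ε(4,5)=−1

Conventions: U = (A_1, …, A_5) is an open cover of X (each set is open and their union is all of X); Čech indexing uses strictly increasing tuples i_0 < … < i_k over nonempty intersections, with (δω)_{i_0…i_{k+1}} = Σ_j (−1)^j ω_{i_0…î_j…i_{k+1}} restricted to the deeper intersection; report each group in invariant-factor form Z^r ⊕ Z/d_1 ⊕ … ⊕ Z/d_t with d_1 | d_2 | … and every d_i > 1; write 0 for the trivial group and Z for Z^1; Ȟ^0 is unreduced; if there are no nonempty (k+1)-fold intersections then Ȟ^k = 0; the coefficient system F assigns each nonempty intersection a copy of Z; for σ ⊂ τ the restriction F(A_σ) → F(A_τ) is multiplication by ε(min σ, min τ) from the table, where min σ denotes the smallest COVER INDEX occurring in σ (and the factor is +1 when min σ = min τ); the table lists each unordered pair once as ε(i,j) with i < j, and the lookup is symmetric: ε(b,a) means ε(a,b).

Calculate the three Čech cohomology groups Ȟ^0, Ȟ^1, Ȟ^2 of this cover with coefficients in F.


Ȟ^0 = Z; Ȟ^1 = Z^2; Ȟ^2 = 0

nonempty overlaps:
  A12={v} A13={s} A14={u} A15={r} A23={p} A45={q}
C dims 5,6; δ0: rk 4, SNF 1^4
degree 0: 5−4−0 = 1 → Ȟ^0 ≅ Z
degree 1: 6−0−4 = 2 → Ȟ^1 ≅ Z^2
degree 2: 0−0−0 = 0 → Ȟ^2 ≅ 0


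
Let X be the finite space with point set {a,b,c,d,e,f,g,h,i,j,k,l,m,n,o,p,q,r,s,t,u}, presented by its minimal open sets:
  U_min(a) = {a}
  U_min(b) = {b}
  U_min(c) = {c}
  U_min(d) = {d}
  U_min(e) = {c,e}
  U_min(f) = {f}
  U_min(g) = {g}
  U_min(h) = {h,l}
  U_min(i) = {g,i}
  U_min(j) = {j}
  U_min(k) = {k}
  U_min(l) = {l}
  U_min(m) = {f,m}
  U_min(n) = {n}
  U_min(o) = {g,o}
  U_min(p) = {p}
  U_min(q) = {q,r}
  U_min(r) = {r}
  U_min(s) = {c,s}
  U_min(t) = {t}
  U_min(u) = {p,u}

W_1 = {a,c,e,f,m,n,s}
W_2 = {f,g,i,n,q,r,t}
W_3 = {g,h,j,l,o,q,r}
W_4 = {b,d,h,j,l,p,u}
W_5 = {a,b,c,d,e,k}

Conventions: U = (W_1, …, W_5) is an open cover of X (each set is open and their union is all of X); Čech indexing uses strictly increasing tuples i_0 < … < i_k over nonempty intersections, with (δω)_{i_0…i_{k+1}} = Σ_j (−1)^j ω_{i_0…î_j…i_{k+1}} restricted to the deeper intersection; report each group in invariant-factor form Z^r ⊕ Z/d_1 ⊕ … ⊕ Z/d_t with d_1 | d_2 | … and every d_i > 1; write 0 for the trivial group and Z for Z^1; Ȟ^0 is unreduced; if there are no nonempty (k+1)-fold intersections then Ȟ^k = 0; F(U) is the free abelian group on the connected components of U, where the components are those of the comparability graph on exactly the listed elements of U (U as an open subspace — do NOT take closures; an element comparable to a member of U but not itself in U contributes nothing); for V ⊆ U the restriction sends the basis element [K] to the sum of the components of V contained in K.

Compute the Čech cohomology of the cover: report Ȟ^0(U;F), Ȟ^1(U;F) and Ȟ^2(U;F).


Ȟ^0 ≅ Z^13, Ȟ^1 ≅ 0 and Ȟ^2 ≅ 0

nerve of the cover:
  W12={f,n} W15={a,c,e} W23={g,q,r} W34={h,j,l} W45={b,d}
components per intersection:
  W1: {a} {c,e,s} {f,m} {n}
  W2: {f} {g,i} {n} {q,r} {t}
  W3: {g,o} {h,l} {j} {q,r}
  W4: {b} {d} {h,l} {j} {p,u}
  W5: {a} {b} {c,e} {d} {k}
  W12: {f} {n}
  W15: {a} {c,e}
  W23: {g} {q,r}
  W34: {h,l} {j}
  W45: {b} {d}
C dims 23,10; δ0: rk 10, SNF 1^10
Ȟ^0 = (23 − 10) − 0 = 13, so Ȟ^0 ≅ Z^13
Ȟ^1 = (10 − 0) − 10 = 0, so Ȟ^1 ≅ 0
Ȟ^2 = (0 − 0) − 0 = 0, so Ȟ^2 ≅ 0


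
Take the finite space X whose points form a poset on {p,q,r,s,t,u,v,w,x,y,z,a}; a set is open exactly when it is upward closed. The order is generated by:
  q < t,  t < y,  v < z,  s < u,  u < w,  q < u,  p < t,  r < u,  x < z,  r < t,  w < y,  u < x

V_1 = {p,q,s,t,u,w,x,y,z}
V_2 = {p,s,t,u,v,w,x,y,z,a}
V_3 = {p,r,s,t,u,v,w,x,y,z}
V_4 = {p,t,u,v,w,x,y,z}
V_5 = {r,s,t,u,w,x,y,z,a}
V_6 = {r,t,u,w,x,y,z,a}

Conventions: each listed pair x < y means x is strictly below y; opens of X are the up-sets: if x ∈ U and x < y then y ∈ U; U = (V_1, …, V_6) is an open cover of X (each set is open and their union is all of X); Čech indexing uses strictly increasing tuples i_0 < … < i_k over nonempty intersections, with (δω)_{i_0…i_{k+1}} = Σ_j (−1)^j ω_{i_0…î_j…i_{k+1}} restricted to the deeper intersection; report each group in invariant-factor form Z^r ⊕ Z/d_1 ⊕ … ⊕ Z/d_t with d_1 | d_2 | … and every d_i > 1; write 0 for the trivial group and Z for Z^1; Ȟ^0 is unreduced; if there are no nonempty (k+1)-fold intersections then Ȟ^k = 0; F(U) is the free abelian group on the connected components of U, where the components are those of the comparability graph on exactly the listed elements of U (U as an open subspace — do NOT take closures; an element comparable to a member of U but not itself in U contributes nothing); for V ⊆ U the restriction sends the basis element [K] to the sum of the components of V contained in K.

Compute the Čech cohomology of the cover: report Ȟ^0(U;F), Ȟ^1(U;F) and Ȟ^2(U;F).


cover nerve:
  V12={p,s,t,u,w,x,y,z} V13={p,s,t,u,w,x,y,z} V14={p,t,u,w,x,y,z} V15={s,t,u,w,x,y,z} V16={t,u,w,x,y,z} V23={p,s,t,u,v,w,x,y,z} V24={p,t,u,v,w,x,y,z} V25={s,t,u,w,x,y,z,a} V26={t,u,w,x,y,z,a} V34={p,t,u,v,w,x,y,z} V35={r,s,t,u,w,x,y,z} V36={r,t,u,w,x,y,z} V45={t,u,w,x,y,z} V46={t,u,w,x,y,z} V56={r,t,u,w,x,y,z,a}
  V123={p,s,t,u,w,x,y,z} V124={p,t,u,w,x,y,z} V125={s,t,u,w,x,y,z} V126={t,u,w,x,y,z} V134={p,t,u,w,x,y,z} V135={s,t,u,w,x,y,z} V136={t,u,w,x,y,z} V145={t,u,w,x,y,z} V146={t,u,w,x,y,z} V156={t,u,w,x,y,z} V234={p,t,u,v,w,x,y,z} V235={s,t,u,w,x,y,z} V236={t,u,w,x,y,z} V245={t,u,w,x,y,z} V246={t,u,w,x,y,z} V256={t,u,w,x,y,z,a} V345={t,u,w,x,y,z} V346={t,u,w,x,y,z} V356={r,t,u,w,x,y,z} V456={t,u,w,x,y,z}
  V1234={p,t,u,w,x,y,z} V1235={s,t,u,w,x,y,z} V1236={t,u,w,x,y,z} V1245={t,u,w,x,y,z} V1246={t,u,w,x,y,z} V1256={t,u,w,x,y,z} V1345={t,u,w,x,y,z} V1346={t,u,w,x,y,z} V1356={t,u,w,x,y,z} V1456={t,u,w,x,y,z} V2345={t,u,w,x,y,z} V2346={t,u,w,x,y,z} V2356={t,u,w,x,y,z} V2456={t,u,w,x,y,z} V3456={t,u,w,x,y,z}
  V12345={t,u,w,x,y,z} V12346={t,u,w,x,y,z} V12356={t,u,w,x,y,z} V12456={t,u,w,x,y,z} V13456={t,u,w,x,y,z} V23456={t,u,w,x,y,z}
  V123456={t,u,w,x,y,z}
components per intersection:
  V1: {p,q,s,t,u,w,x,y,z}
  V2: {p,s,t,u,v,w,x,y,z} {a}
  V3: {p,r,s,t,u,v,w,x,y,z}
  V4: {p,t,u,v,w,x,y,z}
  V5: {r,s,t,u,w,x,y,z} {a}
  V6: {r,t,u,w,x,y,z} {a}
  V12: {p,s,t,u,w,x,y,z}
  V13: {p,s,t,u,w,x,y,z}
  V14: {p,t,u,w,x,y,z}
  V15: {s,t,u,w,x,y,z}
  V16: {t,u,w,x,y,z}
  V23: {p,s,t,u,v,w,x,y,z}
  V24: {p,t,u,v,w,x,y,z}
  V25: {s,t,u,w,x,y,z} {a}
  V26: {t,u,w,x,y,z} {a}
  V34: {p,t,u,v,w,x,y,z}
  V35: {r,s,t,u,w,x,y,z}
  V36: {r,t,u,w,x,y,z}
  V45: {t,u,w,x,y,z}
  V46: {t,u,w,x,y,z}
  V56: {r,t,u,w,x,y,z} {a}
  V123: {p,s,t,u,w,x,y,z}
  V124: {p,t,u,w,x,y,z}
  V125: {s,t,u,w,x,y,z}
  V126: {t,u,w,x,y,z}
  V134: {p,t,u,w,x,y,z}
  V135: {s,t,u,w,x,y,z}
  V136: {t,u,w,x,y,z}
  V145: {t,u,w,x,y,z}
  V146: {t,u,w,x,y,z}
  V156: {t,u,w,x,y,z}
  V234: {p,t,u,v,w,x,y,z}
  V235: {s,t,u,w,x,y,z}
  V236: {t,u,w,x,y,z}
  V245: {t,u,w,x,y,z}
  V246: {t,u,w,x,y,z}
  V256: {t,u,w,x,y,z} {a}
  V345: {t,u,w,x,y,z}
  V346: {t,u,w,x,y,z}
  V356: {r,t,u,w,x,y,z}
  V456: {t,u,w,x,y,z}
  V1234: {p,t,u,w,x,y,z}
  V1235: {s,t,u,w,x,y,z}
  V1236: {t,u,w,x,y,z}
  V1245: {t,u,w,x,y,z}
  V1246: {t,u,w,x,y,z}
  V1256: {t,u,w,x,y,z}
  V1345: {t,u,w,x,y,z}
  V1346: {t,u,w,x,y,z}
  V1356: {t,u,w,x,y,z}
  V1456: {t,u,w,x,y,z}
  V2345: {t,u,w,x,y,z}
  V2346: {t,u,w,x,y,z}
  V2356: {t,u,w,x,y,z}
  V2456: {t,u,w,x,y,z}
  V3456: {t,u,w,x,y,z}
  V12345: {t,u,w,x,y,z}
  V12346: {t,u,w,x,y,z}
  V12356: {t,u,w,x,y,z}
  V12456: {t,u,w,x,y,z}
  V13456: {t,u,w,x,y,z}
  V23456: {t,u,w,x,y,z}
  V123456: {t,u,w,x,y,z}
C dims 9,18,21,15; δ0: rk 7, SNF 1^7; δ1: rk 11, SNF 1^11; δ2: rk 10, SNF 1^10
Ȟ^0: (9−7)−0=2 ⇒ Z^2
Ȟ^1: (18−11)−7=0 ⇒ 0
Ȟ^2: (21−10)−11=0 ⇒ 0

Ȟ^0 ≅ Z^2,  Ȟ^1 ≅ 0,  Ȟ^2 ≅ 0


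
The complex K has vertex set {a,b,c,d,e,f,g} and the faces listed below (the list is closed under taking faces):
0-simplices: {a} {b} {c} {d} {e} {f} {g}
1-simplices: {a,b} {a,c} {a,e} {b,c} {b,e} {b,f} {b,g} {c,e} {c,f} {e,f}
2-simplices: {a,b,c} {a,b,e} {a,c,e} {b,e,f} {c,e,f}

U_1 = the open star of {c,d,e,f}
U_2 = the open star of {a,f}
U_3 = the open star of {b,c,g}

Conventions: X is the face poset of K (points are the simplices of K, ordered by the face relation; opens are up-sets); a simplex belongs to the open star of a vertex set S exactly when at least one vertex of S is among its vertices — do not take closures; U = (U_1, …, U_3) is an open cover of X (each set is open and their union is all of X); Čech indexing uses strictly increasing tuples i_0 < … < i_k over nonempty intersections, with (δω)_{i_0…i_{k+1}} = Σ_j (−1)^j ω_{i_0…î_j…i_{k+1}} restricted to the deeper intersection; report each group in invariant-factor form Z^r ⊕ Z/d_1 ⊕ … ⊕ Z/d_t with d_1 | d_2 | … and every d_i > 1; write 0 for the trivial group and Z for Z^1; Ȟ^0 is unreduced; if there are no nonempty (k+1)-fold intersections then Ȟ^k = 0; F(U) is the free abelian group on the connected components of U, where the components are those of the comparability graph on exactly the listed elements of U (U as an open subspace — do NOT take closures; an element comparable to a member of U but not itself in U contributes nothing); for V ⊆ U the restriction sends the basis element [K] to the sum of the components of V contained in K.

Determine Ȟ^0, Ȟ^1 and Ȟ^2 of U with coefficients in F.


Ȟ^0(U;F) ≅ Z^2, Ȟ^1(U;F) ≅ 0 and Ȟ^2(U;F) ≅ 0

nonempty overlaps:
  U1={{c},{d},{e},{f},{a,c},{a,e},{b,c},{b,e},{b,f},{c,e},{c,f},{e,f},{a,b,c},{a,b,e},{a,c,e},{b,e,f},{c,e,f}} U2={{a},{f},{a,b},{a,c},{a,e},{b,f},{c,f},{e,f},{a,b,c},{a,b,e},{a,c,e},{b,e,f},{c,e,f}} U3={{b},{c},{g},{a,b},{a,c},{b,c},{b,e},{b,f},{b,g},{c,e},{c,f},{a,b,c},{a,b,e},{a,c,e},{b,e,f},{c,e,f}}
  U12={{f},{a,c},{a,e},{b,f},{c,f},{e,f},{a,b,c},{a,b,e},{a,c,e},{b,e,f},{c,e,f}} U13={{c},{a,c},{b,c},{b,e},{b,f},{c,e},{c,f},{a,b,c},{a,b,e},{a,c,e},{b,e,f},{c,e,f}} U23={{a,b},{a,c},{b,f},{c,f},{a,b,c},{a,b,e},{a,c,e},{b,e,f},{c,e,f}}
  U123={{a,c},{b,f},{c,f},{a,b,c},{a,b,e},{a,c,e},{b,e,f},{c,e,f}}
components per intersection:
  U1: {{c},{e},{f},{a,c},{a,e},{b,c},{b,e},{b,f},{c,e},{c,f},{e,f},{a,b,c},{a,b,e},{a,c,e},{b,e,f},{c,e,f}} {{d}}
  U2: {{a},{a,b},{a,c},{a,e},{a,b,c},{a,b,e},{a,c,e}} {{f},{b,f},{c,f},{e,f},{b,e,f},{c,e,f}}
  U3: {{b},{c},{g},{a,b},{a,c},{b,c},{b,e},{b,f},{b,g},{c,e},{c,f},{a,b,c},{a,b,e},{a,c,e},{b,e,f},{c,e,f}}
  U12: {{f},{b,f},{c,f},{e,f},{b,e,f},{c,e,f}} {{a,c},{a,e},{a,b,c},{a,b,e},{a,c,e}}
  U13: {{c},{a,c},{b,c},{c,e},{c,f},{a,b,c},{a,c,e},{c,e,f}} {{b,e},{b,f},{a,b,e},{b,e,f}}
  U23: {{a,b},{a,c},{a,b,c},{a,b,e},{a,c,e}} {{b,f},{b,e,f}} {{c,f},{c,e,f}}
  U123: {{a,c},{a,b,c},{a,c,e}} {{b,f},{b,e,f}} {{c,f},{c,e,f}} {{a,b,e}}
C dims 5,7,4; δ0: rk 3, SNF 1^3; δ1: rk 4, SNF 1^4
degree 0: 5−3−0 = 2 → Ȟ^0 ≅ Z^2
degree 1: 7−4−3 = 0 → Ȟ^1 ≅ 0
degree 2: 4−0−4 = 0 → Ȟ^2 ≅ 0


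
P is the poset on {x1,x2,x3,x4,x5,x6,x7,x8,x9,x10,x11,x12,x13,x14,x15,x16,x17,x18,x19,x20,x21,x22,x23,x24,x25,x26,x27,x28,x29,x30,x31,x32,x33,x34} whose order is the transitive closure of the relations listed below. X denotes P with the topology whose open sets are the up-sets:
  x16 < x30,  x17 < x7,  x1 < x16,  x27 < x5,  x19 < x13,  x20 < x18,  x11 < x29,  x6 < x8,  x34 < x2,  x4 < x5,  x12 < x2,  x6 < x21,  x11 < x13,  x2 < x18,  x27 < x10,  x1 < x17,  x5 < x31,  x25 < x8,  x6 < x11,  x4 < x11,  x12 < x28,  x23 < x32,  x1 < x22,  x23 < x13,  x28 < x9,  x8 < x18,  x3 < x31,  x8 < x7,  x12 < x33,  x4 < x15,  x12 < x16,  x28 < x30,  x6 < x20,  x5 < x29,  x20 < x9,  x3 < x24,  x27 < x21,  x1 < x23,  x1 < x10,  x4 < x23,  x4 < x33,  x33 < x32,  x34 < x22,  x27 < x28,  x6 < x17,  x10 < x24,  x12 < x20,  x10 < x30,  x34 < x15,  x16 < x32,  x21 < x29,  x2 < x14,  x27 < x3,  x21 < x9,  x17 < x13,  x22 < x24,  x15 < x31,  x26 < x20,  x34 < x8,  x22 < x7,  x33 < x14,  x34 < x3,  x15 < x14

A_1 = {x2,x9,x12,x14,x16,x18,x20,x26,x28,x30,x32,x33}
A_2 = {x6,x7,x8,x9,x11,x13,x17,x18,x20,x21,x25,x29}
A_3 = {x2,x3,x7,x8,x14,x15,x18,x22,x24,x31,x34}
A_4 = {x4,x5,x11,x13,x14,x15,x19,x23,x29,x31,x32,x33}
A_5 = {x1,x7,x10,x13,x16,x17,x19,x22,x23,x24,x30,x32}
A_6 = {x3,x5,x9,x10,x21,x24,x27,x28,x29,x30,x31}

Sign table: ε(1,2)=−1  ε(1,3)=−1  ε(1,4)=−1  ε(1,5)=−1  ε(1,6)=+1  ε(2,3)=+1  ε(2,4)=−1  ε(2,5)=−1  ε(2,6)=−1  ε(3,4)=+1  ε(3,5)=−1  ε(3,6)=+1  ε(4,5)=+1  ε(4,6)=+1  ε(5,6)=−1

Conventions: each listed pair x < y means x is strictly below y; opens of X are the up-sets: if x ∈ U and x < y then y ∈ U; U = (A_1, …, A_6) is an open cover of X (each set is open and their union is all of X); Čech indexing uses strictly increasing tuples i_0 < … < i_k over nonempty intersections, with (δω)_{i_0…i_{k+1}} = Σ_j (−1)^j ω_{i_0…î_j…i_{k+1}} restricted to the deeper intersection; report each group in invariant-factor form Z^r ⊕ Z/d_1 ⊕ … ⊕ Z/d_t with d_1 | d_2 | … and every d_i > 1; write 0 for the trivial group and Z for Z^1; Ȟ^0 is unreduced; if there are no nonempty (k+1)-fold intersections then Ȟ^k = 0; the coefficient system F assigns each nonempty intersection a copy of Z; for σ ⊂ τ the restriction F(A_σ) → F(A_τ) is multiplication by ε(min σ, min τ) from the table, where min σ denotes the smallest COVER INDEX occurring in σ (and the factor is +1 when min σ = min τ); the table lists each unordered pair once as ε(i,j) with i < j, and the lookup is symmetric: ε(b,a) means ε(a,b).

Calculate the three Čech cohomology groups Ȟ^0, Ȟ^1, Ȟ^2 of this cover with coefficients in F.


Ȟ^0(U;F) ≅ 0; Ȟ^1(U;F) ≅ Z/2; Ȟ^2(U;F) ≅ Z

cover nerve:
  A12={x9,x18,x20} A13={x2,x14,x18} A14={x14,x32,x33} A15={x16,x30,x32} A16={x9,x28,x30} A23={x7,x8,x18} A24={x11,x13,x29} A25={x7,x13,x17} A26={x9,x21,x29} A34={x14,x15,x31} A35={x7,x22,x24} A36={x3,x24,x31} A45={x13,x19,x23,x32} A46={x5,x29,x31} A56={x10,x24,x30}
  A123={x18} A126={x9} A134={x14} A145={x32} A156={x30} A235={x7} A245={x13} A246={x29} A346={x31} A356={x24}
C dims 6,15,10; δ0: rk 6, SNF 1^5·2; δ1: rk 9, SNF 1^9
Ȟ^0: (6−6)−0=0 ⇒ 0
Ȟ^1: (15−9)−6=0 plus torsion [2] ⇒ Z/2
Ȟ^2: (10−0)−9=1 ⇒ Z


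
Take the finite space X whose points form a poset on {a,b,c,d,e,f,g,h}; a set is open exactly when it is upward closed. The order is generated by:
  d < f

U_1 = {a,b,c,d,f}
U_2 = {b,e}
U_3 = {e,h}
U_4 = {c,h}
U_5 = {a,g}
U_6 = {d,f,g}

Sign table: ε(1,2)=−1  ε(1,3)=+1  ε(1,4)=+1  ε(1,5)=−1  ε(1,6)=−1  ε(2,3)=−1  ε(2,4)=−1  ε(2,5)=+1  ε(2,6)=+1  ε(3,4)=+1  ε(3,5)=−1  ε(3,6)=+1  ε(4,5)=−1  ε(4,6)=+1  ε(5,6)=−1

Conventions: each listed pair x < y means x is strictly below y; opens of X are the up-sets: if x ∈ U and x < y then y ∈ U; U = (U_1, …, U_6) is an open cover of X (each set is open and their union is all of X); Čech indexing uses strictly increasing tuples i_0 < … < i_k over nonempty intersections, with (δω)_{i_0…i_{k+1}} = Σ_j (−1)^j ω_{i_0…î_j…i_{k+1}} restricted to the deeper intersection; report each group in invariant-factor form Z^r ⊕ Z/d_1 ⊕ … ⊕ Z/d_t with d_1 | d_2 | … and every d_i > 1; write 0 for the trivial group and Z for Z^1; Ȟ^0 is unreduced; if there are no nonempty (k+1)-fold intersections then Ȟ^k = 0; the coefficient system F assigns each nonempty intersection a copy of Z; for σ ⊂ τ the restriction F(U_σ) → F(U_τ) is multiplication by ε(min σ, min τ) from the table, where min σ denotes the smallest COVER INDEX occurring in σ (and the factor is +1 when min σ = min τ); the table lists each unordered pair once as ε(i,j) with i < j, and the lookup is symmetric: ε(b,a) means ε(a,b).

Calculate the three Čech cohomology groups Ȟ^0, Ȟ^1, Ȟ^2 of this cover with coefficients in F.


Ȟ^0(U;F) ≅ 0; Ȟ^1(U;F) ≅ Z ⊕ Z/2; Ȟ^2(U;F) ≅ 0

nonempty overlaps:
  U12={b} U14={c} U15={a} U16={d,f} U23={e} U34={h} U56={g}
C dims 6,7; δ0: rk 6, SNF 1^5·2
degree 0: 6−6−0 = 0 → Ȟ^0 ≅ 0
degree 1: 7−0−6 = 1 plus torsion [2] → Ȟ^1 ≅ Z ⊕ Z/2
degree 2: 0−0−0 = 0 → Ȟ^2 ≅ 0


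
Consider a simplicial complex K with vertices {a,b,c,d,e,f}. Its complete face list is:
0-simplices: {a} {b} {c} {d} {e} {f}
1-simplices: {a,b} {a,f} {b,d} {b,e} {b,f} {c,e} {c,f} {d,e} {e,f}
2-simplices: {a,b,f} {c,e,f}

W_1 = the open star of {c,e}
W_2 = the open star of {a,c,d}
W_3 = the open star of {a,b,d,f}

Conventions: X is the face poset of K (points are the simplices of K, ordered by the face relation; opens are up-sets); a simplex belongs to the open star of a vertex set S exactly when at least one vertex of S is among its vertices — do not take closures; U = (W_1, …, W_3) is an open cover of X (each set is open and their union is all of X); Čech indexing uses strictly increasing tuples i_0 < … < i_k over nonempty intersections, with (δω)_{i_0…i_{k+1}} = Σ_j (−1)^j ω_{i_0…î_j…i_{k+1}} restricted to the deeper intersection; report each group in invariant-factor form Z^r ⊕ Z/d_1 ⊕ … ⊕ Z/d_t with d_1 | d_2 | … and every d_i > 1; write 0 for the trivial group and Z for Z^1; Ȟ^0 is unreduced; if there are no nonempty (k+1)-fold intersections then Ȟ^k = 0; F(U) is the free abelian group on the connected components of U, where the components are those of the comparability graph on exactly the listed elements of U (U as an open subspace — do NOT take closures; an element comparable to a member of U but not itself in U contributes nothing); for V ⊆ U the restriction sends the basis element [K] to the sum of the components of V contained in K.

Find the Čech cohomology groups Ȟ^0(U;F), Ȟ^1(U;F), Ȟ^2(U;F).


nonempty overlaps:
  W1={{c},{e},{b,e},{c,e},{c,f},{d,e},{e,f},{c,e,f}} W2={{a},{c},{d},{a,b},{a,f},{b,d},{c,e},{c,f},{d,e},{a,b,f},{c,e,f}} W3={{a},{b},{d},{f},{a,b},{a,f},{b,d},{b,e},{b,f},{c,f},{d,e},{e,f},{a,b,f},{c,e,f}}
  W12={{c},{c,e},{c,f},{d,e},{c,e,f}} W13={{b,e},{c,f},{d,e},{e,f},{c,e,f}} W23={{a},{d},{a,b},{a,f},{b,d},{c,f},{d,e},{a,b,f},{c,e,f}}
  W123={{c,f},{d,e},{c,e,f}}
components per intersection:
  W1: {{c},{e},{b,e},{c,e},{c,f},{d,e},{e,f},{c,e,f}}
  W2: {{a},{a,b},{a,f},{a,b,f}} {{c},{c,e},{c,f},{c,e,f}} {{d},{b,d},{d,e}}
  W3: {{a},{b},{d},{f},{a,b},{a,f},{b,d},{b,e},{b,f},{c,f},{d,e},{e,f},{a,b,f},{c,e,f}}
  W12: {{c},{c,e},{c,f},{c,e,f}} {{d,e}}
  W13: {{b,e}} {{c,f},{e,f},{c,e,f}} {{d,e}}
  W23: {{a},{a,b},{a,f},{a,b,f}} {{d},{b,d},{d,e}} {{c,f},{c,e,f}}
  W123: {{c,f},{c,e,f}} {{d,e}}
C dims 5,8,2; δ0: rk 4, SNF 1^4; δ1: rk 2, SNF 1^2
degree 0: 5−4−0 = 1 → Ȟ^0 ≅ Z
degree 1: 8−2−4 = 2 → Ȟ^1 ≅ Z^2
degree 2: 2−0−2 = 0 → Ȟ^2 ≅ 0

Ȟ^0(U;F) ≅ Z, Ȟ^1(U;F) ≅ Z^2 and Ȟ^2(U;F) ≅ 0


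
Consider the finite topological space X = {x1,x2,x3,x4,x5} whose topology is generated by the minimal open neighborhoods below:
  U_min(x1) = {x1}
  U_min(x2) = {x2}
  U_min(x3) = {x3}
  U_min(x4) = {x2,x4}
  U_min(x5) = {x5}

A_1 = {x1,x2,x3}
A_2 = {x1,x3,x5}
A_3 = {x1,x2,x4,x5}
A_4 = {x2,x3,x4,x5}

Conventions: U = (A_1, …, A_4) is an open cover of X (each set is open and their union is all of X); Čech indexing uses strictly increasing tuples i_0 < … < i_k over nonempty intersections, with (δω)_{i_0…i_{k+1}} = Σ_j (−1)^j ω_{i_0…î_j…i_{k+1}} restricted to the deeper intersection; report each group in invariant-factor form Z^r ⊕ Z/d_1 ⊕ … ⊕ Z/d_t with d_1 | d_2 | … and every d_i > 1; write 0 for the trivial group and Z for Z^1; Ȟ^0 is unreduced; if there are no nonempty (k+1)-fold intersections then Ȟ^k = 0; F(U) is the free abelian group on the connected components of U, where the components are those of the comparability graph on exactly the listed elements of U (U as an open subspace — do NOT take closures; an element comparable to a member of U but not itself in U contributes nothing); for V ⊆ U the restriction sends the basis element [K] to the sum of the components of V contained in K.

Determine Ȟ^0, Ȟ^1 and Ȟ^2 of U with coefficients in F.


intersection data:
  A12={x1,x3} A13={x1,x2} A14={x2,x3} A23={x1,x5} A24={x3,x5} A34={x2,x4,x5}
  A123={x1} A124={x3} A134={x2} A234={x5}
components per intersection:
  A1: {x1} {x2} {x3}
  A2: {x1} {x3} {x5}
  A3: {x1} {x2,x4} {x5}
  A4: {x2,x4} {x3} {x5}
  A12: {x1} {x3}
  A13: {x1} {x2}
  A14: {x2} {x3}
  A23: {x1} {x5}
  A24: {x3} {x5}
  A34: {x2,x4} {x5}
  A123: {x1}
  A124: {x3}
  A134: {x2}
  A234: {x5}
C dims 12,12,4; δ0: rk 8, SNF 1^8; δ1: rk 4, SNF 1^4
Ȟ^0 = (12 − 8) − 0 = 4, so Ȟ^0 ≅ Z^4
Ȟ^1 = (12 − 4) − 8 = 0, so Ȟ^1 ≅ 0
Ȟ^2 = (4 − 0) − 4 = 0, so Ȟ^2 ≅ 0

Ȟ^0 ≅ Z^4, Ȟ^1 ≅ 0 and Ȟ^2 ≅ 0


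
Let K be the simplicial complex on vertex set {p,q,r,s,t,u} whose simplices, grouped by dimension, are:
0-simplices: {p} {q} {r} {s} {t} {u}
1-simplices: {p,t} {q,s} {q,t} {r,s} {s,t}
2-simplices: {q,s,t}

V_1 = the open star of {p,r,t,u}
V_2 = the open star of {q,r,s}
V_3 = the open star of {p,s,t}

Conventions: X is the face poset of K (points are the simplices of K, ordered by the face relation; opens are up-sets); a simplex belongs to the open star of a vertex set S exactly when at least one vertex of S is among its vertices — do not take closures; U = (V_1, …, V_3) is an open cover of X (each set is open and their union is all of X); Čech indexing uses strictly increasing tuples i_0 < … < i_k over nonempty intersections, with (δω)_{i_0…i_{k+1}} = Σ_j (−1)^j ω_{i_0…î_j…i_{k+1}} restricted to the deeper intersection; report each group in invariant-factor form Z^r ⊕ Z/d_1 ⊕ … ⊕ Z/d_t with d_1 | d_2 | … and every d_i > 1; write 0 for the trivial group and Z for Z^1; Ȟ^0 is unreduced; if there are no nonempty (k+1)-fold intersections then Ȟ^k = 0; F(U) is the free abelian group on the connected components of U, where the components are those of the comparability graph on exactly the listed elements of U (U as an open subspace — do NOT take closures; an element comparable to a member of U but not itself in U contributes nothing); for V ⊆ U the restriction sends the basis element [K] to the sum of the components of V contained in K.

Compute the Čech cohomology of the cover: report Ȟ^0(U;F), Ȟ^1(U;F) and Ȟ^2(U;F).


Ȟ^0(U;F) ≅ Z^2, Ȟ^1(U;F) ≅ 0 and Ȟ^2(U;F) ≅ 0

nerve simplices:
  V1={{p},{r},{t},{u},{p,t},{q,t},{r,s},{s,t},{q,s,t}} V2={{q},{r},{s},{q,s},{q,t},{r,s},{s,t},{q,s,t}} V3={{p},{s},{t},{p,t},{q,s},{q,t},{r,s},{s,t},{q,s,t}}
  V12={{r},{q,t},{r,s},{s,t},{q,s,t}} V13={{p},{t},{p,t},{q,t},{r,s},{s,t},{q,s,t}} V23={{s},{q,s},{q,t},{r,s},{s,t},{q,s,t}}
  V123={{q,t},{r,s},{s,t},{q,s,t}}
components per intersection:
  V1: {{p},{t},{p,t},{q,t},{s,t},{q,s,t}} {{r},{r,s}} {{u}}
  V2: {{q},{r},{s},{q,s},{q,t},{r,s},{s,t},{q,s,t}}
  V3: {{p},{s},{t},{p,t},{q,s},{q,t},{r,s},{s,t},{q,s,t}}
  V12: {{r},{r,s}} {{q,t},{s,t},{q,s,t}}
  V13: {{p},{t},{p,t},{q,t},{s,t},{q,s,t}} {{r,s}}
  V23: {{s},{q,s},{q,t},{r,s},{s,t},{q,s,t}}
  V123: {{q,t},{s,t},{q,s,t}} {{r,s}}
C dims 5,5,2; δ0: rk 3, SNF 1^3; δ1: rk 2, SNF 1^2
degree 0: 5−3−0 = 2 → Ȟ^0 ≅ Z^2
degree 1: 5−2−3 = 0 → Ȟ^1 ≅ 0
degree 2: 2−0−2 = 0 → Ȟ^2 ≅ 0


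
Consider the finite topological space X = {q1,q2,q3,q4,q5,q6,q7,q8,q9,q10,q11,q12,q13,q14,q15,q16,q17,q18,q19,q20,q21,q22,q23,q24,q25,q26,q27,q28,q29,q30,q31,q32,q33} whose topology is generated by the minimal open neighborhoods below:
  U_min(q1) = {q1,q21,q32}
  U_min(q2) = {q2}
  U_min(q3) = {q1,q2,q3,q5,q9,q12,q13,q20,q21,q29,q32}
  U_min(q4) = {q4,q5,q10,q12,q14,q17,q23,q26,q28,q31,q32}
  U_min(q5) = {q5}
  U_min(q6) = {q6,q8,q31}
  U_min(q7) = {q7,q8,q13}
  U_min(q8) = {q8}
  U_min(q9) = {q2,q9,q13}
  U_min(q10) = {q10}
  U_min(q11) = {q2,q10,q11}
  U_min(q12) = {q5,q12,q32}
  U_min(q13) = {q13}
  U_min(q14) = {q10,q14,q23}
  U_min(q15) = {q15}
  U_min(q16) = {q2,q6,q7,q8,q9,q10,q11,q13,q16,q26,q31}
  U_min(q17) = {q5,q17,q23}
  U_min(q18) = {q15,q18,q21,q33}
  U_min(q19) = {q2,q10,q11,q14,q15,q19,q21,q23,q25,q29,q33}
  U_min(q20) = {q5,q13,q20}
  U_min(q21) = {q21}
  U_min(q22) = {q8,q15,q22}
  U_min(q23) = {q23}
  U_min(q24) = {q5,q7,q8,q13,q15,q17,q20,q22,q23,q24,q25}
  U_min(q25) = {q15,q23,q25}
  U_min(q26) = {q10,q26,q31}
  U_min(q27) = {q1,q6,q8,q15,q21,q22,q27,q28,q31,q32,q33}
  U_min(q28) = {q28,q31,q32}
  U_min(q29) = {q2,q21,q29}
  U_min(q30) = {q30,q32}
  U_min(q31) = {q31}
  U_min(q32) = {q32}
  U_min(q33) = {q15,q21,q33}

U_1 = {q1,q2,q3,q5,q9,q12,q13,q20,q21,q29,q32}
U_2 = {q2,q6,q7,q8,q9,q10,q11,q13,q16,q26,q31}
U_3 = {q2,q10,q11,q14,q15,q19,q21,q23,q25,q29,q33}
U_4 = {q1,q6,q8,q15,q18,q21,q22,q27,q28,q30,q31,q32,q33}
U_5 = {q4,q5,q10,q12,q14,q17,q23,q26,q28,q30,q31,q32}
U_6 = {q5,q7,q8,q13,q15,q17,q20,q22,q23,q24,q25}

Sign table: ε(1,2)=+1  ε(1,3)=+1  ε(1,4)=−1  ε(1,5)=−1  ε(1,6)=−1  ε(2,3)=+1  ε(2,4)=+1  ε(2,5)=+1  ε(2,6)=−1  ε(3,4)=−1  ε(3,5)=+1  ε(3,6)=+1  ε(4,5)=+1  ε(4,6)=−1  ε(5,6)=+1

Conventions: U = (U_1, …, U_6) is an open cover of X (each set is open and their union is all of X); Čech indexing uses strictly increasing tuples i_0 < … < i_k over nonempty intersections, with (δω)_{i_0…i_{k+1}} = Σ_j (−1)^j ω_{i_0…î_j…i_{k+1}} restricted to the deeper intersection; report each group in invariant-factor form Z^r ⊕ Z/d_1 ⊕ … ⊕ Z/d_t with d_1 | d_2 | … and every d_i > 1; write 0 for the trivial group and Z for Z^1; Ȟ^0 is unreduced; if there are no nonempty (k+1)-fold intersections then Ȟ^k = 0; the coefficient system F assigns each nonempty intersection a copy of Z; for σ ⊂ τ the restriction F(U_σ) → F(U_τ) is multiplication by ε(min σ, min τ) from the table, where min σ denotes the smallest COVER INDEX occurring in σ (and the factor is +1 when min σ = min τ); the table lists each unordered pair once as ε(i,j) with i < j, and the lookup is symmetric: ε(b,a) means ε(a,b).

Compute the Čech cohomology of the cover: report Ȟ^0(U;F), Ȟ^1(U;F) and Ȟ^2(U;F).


nonempty intersections:
  U12={q2,q9,q13} U13={q2,q21,q29} U14={q1,q21,q32} U15={q5,q12,q32} U16={q5,q13,q20} U23={q2,q10,q11} U24={q6,q8,q31} U25={q10,q26,q31} U26={q7,q8,q13} U34={q15,q21,q33} U35={q10,q14,q23} U36={q15,q23,q25} U45={q28,q30,q31,q32} U46={q8,q15,q22} U56={q5,q17,q23}
  U123={q2} U126={q13} U134={q21} U145={q32} U156={q5} U235={q10} U245={q31} U246={q8} U346={q15} U356={q23}
C dims 6,15,10; δ0: rk 6, SNF 1^5·2; δ1: rk 9, SNF 1^9
Ȟ^0: (6−6)−0=0 ⇒ 0
Ȟ^1: (15−9)−6=0 plus torsion [2] ⇒ Z/2
Ȟ^2: (10−0)−9=1 ⇒ Z

Ȟ^0(U;F) ≅ 0, Ȟ^1(U;F) ≅ Z/2, Ȟ^2(U;F) ≅ Z
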